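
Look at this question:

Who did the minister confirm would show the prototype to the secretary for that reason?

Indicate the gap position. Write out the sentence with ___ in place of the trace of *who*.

Who did the minister confirm ___ would show the prototype to the secretary for that reason?

In situ: The minister did confirm who would show the prototype to the secretary for that reason.
The filler 'who' is interpreted as the subject of the clause embedded under 'confirm'. The gap is right after 'confirm'.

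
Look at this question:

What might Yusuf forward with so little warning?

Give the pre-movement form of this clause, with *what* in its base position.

Yusuf might forward what with so little warning.

'what' functions as the direct object of 'forward'. Fronting leaves a gap immediately after 'forward':
What might Yusuf forward ___ with so little warning?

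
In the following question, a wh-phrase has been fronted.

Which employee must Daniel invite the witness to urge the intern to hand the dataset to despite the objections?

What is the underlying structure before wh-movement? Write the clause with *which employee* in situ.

Daniel must invite the witness to urge the intern to hand the dataset to which employee despite the objections.

The filler 'which employee' is interpreted as the object of the preposition 'to' (recipient of 'hand'). It moves to the left edge, and the trace sits right after 'to':
Which employee must Daniel invite the witness to urge the intern to hand the dataset to ___ despite the objections?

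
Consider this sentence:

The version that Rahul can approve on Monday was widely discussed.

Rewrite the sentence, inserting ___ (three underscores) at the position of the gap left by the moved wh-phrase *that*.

The version that Rahul can approve ___ on Monday was widely discussed.

'that' functions as the direct object of 'approve'. The gap is right after 'approve'.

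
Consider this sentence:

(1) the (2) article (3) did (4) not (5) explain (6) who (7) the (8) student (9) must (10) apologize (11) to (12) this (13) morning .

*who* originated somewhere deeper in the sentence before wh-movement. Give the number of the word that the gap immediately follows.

Pre-movement form: The student must apologize to who this morning.
'who' functions as the object of the preposition 'to'. Fronting leaves a gap immediately after 'to':
The article did not explain who the student must apologize to ___ this morning.
'to' is word 11.

11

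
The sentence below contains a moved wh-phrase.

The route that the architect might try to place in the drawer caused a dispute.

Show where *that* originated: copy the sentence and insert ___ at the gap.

'that' functions as the direct object of 'place'. The gap is right after 'place'.

The route that the architect might try to place ___ in the drawer caused a dispute.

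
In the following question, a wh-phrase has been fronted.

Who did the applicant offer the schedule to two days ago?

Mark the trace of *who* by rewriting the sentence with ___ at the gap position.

Who did the applicant offer the schedule to ___ two days ago?

Underlying clause: The applicant did offer the schedule to who two days ago.
'who' functions as the object of the preposition 'to' (recipient of 'offer'). The gap is right after 'to'.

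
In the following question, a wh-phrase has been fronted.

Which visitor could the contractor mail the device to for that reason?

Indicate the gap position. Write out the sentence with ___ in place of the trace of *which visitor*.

Which visitor could the contractor mail the device to ___ for that reason?

Pre-movement form: The contractor could mail the device to which visitor for that reason.
'which visitor' functions as the object of the preposition 'to' (recipient of 'mail'). The gap is right after 'to'.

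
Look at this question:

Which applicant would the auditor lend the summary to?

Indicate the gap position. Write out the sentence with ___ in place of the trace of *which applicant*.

In situ: The auditor would lend the summary to which applicant.
'which applicant' functions as the object of the preposition 'to' (recipient of 'lend'). The gap is right after 'to'.

Which applicant would the auditor lend the summary to ___?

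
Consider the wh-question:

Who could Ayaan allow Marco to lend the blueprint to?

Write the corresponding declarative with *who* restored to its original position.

Ayaan could allow Marco to lend the blueprint to who.

'who' functions as the object of the preposition 'to' (recipient of 'lend'). It moves to the left edge, and the trace sits right after 'to':
Who could Ayaan allow Marco to lend the blueprint to ___?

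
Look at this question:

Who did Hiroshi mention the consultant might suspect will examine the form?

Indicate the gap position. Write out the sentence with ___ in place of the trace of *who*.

Who did Hiroshi mention the consultant might suspect ___ will examine the form?

Underlying clause: Hiroshi did mention the consultant might suspect who will examine the form.
The filler 'who' is interpreted as the subject of the clause embedded under 'suspect'. The gap is right after 'suspect'.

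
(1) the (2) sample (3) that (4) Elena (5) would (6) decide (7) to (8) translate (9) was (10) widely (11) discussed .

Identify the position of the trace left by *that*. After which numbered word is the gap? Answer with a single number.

'that' is the direct object of 'translate'. Fronting leaves a gap immediately after 'translate':
The sample that Elena would decide to translate ___ was widely discussed.
'translate' is word 8.

8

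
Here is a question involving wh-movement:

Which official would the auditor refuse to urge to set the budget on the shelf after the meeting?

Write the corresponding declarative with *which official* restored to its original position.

The auditor would refuse to urge which official to set the budget on the shelf after the meeting.

'which official' is the direct object of 'urge'. Fronting leaves a gap immediately after 'urge':
Which official would the auditor refuse to urge ___ to set the budget on the shelf after the meeting?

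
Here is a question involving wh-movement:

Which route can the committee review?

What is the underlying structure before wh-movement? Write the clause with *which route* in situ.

The committee can review which route.

'which route' is the direct object of 'review'. Fronting leaves a gap immediately after 'review':
Which route can the committee review ___?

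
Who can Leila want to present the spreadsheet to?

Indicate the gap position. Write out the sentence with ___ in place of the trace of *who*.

Who can Leila want to present the spreadsheet to ___?

In situ: Leila can want to present the spreadsheet to who.
'who' is the object of the preposition 'to' (recipient of 'present'). The gap is right after 'to'.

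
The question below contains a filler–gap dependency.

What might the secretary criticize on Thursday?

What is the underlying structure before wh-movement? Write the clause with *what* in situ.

The filler 'what' is interpreted as the direct object of 'criticize'. It moves to the left edge, and the trace sits right after 'criticize':
What might the secretary criticize ___ on Thursday?

The secretary might criticize what on Thursday.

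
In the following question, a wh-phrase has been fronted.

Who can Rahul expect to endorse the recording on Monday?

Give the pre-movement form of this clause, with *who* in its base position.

'who' is the direct object of 'expect'. Fronting leaves a gap immediately after 'expect':
Who can Rahul expect ___ to endorse the recording on Monday?

Rahul can expect who to endorse the recording on Monday.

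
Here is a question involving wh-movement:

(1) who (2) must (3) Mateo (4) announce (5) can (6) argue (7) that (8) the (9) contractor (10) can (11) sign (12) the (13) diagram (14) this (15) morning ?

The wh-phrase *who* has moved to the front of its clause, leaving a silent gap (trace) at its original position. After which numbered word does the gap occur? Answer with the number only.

Underlying clause: Mateo must announce who can argue that the contractor can sign the diagram this morning.
The filler 'who' is interpreted as the subject of the clause embedded under 'announce'. Wh-movement fronts it, leaving a gap right after 'announce':
Who must Mateo announce ___ can argue that the contractor can sign the diagram this morning?
'announce' is word 4.

4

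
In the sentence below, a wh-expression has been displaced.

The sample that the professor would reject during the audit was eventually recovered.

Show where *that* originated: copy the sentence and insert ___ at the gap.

The sample that the professor would reject ___ during the audit was eventually recovered.

'that' functions as the direct object of 'reject'. The gap is right after 'reject'.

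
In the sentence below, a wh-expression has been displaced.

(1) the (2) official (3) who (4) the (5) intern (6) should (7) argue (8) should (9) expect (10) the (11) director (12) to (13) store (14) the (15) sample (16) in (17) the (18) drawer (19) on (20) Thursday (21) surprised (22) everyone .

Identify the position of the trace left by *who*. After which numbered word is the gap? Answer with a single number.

'who' functions as the subject of the clause embedded under 'argue'. Wh-movement fronts it, leaving a gap right after 'argue':
The official who the intern should argue ___ should expect the director to store the sample in the drawer on Thursday surprised everyone.
'argue' is word 7.

7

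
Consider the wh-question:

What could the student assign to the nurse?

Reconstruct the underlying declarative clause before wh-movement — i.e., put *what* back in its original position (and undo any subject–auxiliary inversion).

The filler 'what' is interpreted as the direct object of 'assign'. Fronting leaves a gap immediately after 'assign':
What could the student assign ___ to the nurse?

The student could assign what to the nurse.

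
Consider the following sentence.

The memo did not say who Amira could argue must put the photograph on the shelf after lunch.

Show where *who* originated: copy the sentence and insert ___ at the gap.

The memo did not say who Amira could argue ___ must put the photograph on the shelf after lunch.

Underlying clause: Amira could argue who must put the photograph on the shelf after lunch.
The filler 'who' is interpreted as the subject of the clause embedded under 'argue'. The gap is right after 'argue'.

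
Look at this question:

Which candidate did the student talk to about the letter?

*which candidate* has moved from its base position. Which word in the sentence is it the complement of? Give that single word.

Pre-movement form: The student did talk to which candidate about the letter.
'which candidate' functions as the object of the preposition 'to'. Wh-movement fronts it, leaving a gap right after 'to':
Which candidate did the student talk to ___ about the letter?

to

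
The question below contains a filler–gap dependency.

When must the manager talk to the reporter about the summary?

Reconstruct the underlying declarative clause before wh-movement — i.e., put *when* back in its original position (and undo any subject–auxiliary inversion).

The filler 'when' is interpreted as the temporal adjunct. Wh-movement fronts it, leaving a gap right after 'summary':
When must the manager talk to the reporter about the summary ___?

The manager must talk to the reporter about the summary when.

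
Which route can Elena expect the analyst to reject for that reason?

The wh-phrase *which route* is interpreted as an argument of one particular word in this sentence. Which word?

Before movement: Elena can expect the analyst to reject which route for that reason.
'which route' is the direct object of 'reject'. It moves to the left edge, and the trace sits right after 'reject':
Which route can Elena expect the analyst to reject ___ for that reason?

reject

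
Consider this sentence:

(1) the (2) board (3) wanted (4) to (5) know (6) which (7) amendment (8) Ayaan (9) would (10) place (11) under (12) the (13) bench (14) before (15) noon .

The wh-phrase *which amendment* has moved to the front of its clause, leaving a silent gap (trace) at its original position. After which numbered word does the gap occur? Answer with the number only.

In situ: Ayaan would place which amendment under the bench before noon.
The filler 'which amendment' is interpreted as the direct object of 'place'. Fronting leaves a gap immediately after 'place':
The board wanted to know which amendment Ayaan would place ___ under the bench before noon.
'place' is word 10.

10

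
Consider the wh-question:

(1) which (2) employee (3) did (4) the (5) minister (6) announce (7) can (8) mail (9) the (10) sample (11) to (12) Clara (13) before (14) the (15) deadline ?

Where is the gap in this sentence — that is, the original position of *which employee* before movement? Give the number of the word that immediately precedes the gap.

6

Underlying clause: The minister did announce which employee can mail the sample to Clara before the deadline.
'which employee' is the subject of the clause embedded under 'announce'. Wh-movement fronts it, leaving a gap right after 'announce':
Which employee did the minister announce ___ can mail the sample to Clara before the deadline?
'announce' is word 6.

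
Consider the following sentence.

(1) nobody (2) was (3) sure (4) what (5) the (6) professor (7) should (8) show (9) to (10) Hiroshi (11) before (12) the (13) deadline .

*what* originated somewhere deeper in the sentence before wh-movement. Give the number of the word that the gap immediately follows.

8

Pre-movement form: The professor should show what to Hiroshi before the deadline.
'what' functions as the direct object of 'show'. Wh-movement fronts it, leaving a gap right after 'show':
Nobody was sure what the professor should show ___ to Hiroshi before the deadline.
'show' is word 8.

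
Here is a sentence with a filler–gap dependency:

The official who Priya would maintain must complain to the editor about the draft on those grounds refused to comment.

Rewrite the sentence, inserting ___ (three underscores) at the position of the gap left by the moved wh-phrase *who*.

The official who Priya would maintain ___ must complain to the editor about the draft on those grounds refused to comment.

'who' functions as the subject of the clause embedded under 'maintain'. The gap is right after 'maintain'.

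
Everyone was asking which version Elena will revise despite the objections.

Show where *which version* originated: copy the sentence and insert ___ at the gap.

Everyone was asking which version Elena will revise ___ despite the objections.

Pre-movement form: Elena will revise which version despite the objections.
'which version' functions as the direct object of 'revise'. The gap is right after 'revise'.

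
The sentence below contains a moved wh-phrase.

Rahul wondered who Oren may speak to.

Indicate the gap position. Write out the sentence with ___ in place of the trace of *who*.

Rahul wondered who Oren may speak to ___.

Before movement: Oren may speak to who.
'who' is the object of the preposition 'to'. The gap is right after 'to'.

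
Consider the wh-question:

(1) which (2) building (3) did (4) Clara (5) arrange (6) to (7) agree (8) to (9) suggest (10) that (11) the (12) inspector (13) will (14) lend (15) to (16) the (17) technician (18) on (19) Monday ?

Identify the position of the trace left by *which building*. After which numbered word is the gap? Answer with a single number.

14

Pre-movement form: Clara did arrange to agree to suggest that the inspector will lend which building to the technician on Monday.
'which building' is the direct object of 'lend'. Fronting leaves a gap immediately after 'lend':
Which building did Clara arrange to agree to suggest that the inspector will lend ___ to the technician on Monday?
'lend' is word 14.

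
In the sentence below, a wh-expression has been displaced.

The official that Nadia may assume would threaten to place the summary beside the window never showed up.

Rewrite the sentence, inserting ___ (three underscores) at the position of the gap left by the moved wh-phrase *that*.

'that' is the subject of the clause embedded under 'assume'. The gap is right after 'assume'.

The official that Nadia may assume ___ would threaten to place the summary beside the window never showed up.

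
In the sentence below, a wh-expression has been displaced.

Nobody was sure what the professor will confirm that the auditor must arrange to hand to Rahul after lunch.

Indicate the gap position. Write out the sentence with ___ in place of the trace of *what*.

Pre-movement form: The professor will confirm that the auditor must arrange to hand what to Rahul after lunch.
'what' is the direct object of 'hand'. The gap is right after 'hand'.

Nobody was sure what the professor will confirm that the auditor must arrange to hand ___ to Rahul after lunch.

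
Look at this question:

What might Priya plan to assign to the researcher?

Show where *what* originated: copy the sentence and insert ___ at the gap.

Pre-movement form: Priya might plan to assign what to the researcher.
'what' is the direct object of 'assign'. The gap is right after 'assign'.

What might Priya plan to assign ___ to the researcher?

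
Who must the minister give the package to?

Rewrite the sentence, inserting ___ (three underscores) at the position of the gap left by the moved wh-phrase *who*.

Before movement: The minister must give the package to who.
'who' is the object of the preposition 'to' (recipient of 'give'). The gap is right after 'to'.

Who must the minister give the package to ___?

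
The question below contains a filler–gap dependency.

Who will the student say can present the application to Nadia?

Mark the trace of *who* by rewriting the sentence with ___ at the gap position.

Who will the student say ___ can present the application to Nadia?

In situ: The student will say who can present the application to Nadia.
The filler 'who' is interpreted as the subject of the clause embedded under 'say'. The gap is right after 'say'.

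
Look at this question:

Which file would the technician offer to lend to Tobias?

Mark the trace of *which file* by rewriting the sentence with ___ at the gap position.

Before movement: The technician would offer to lend which file to Tobias.
'which file' functions as the direct object of 'lend'. The gap is right after 'lend'.

Which file would the technician offer to lend ___ to Tobias?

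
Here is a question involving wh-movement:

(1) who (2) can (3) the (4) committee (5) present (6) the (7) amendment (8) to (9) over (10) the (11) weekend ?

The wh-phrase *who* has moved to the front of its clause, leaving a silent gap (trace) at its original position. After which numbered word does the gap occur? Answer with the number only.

8

Underlying clause: The committee can present the amendment to who over the weekend.
'who' is the object of the preposition 'to' (recipient of 'present'). It moves to the left edge, and the trace sits right after 'to':
Who can the committee present the amendment to ___ over the weekend?
'to' is word 8.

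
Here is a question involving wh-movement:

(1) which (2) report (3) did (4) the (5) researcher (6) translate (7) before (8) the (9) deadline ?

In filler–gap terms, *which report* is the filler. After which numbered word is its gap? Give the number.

Pre-movement form: The researcher did translate which report before the deadline.
'which report' functions as the direct object of 'translate'. Fronting leaves a gap immediately after 'translate':
Which report did the researcher translate ___ before the deadline?
'translate' is word 6.

6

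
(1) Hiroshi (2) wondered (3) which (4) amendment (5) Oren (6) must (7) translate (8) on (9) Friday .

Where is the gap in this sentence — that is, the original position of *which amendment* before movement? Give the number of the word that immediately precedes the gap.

In situ: Oren must translate which amendment on Friday.
The filler 'which amendment' is interpreted as the direct object of 'translate'. Wh-movement fronts it, leaving a gap right after 'translate':
Hiroshi wondered which amendment Oren must translate ___ on Friday.
'translate' is word 7.

7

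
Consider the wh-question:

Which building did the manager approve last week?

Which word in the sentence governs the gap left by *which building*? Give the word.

Before movement: The manager did approve which building last week.
'which building' functions as the direct object of 'approve'. Wh-movement fronts it, leaving a gap right after 'approve':
Which building did the manager approve ___ last week?

approve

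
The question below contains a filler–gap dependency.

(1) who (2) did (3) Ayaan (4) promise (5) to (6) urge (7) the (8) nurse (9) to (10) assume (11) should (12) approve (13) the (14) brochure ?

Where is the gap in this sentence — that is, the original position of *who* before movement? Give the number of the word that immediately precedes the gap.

Underlying clause: Ayaan did promise to urge the nurse to assume who should approve the brochure.
'who' functions as the subject of the clause embedded under 'assume'. Fronting leaves a gap immediately after 'assume':
Who did Ayaan promise to urge the nurse to assume ___ should approve the brochure?
'assume' is word 10.

10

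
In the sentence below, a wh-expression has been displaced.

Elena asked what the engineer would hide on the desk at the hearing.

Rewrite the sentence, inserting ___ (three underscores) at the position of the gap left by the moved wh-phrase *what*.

Underlying clause: The engineer would hide what on the desk at the hearing.
'what' is the direct object of 'hide'. The gap is right after 'hide'.

Elena asked what the engineer would hide ___ on the desk at the hearing.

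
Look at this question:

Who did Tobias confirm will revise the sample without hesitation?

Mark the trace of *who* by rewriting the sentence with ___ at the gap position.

Before movement: Tobias did confirm who will revise the sample without hesitation.
The filler 'who' is interpreted as the subject of the clause embedded under 'confirm'. The gap is right after 'confirm'.

Who did Tobias confirm ___ will revise the sample without hesitation?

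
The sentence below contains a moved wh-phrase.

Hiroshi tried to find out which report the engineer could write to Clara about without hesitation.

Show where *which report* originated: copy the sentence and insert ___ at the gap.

In situ: The engineer could write to Clara about which report without hesitation.
'which report' functions as the object of the preposition 'about'. The gap is right after 'about'.

Hiroshi tried to find out which report the engineer could write to Clara about ___ without hesitation.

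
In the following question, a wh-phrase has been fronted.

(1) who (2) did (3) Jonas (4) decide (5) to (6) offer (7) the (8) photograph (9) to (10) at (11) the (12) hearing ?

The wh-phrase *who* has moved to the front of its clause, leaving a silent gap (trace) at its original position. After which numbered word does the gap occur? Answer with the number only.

9

In situ: Jonas did decide to offer the photograph to who at the hearing.
'who' functions as the object of the preposition 'to' (recipient of 'offer'). Wh-movement fronts it, leaving a gap right after 'to':
Who did Jonas decide to offer the photograph to ___ at the hearing?
'to' is word 9.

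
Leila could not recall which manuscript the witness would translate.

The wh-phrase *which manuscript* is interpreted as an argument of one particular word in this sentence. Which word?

translate

In situ: The witness would translate which manuscript.
'which manuscript' functions as the direct object of 'translate'. It moves to the left edge, and the trace sits right after 'translate':
Leila could not recall which manuscript the witness would translate ___.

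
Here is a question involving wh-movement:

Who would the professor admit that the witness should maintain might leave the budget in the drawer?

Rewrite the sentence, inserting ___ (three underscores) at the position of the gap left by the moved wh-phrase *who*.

Before movement: The professor would admit that the witness should maintain who might leave the budget in the drawer.
'who' is the subject of the clause embedded under 'maintain'. The gap is right after 'maintain'.

Who would the professor admit that the witness should maintain ___ might leave the budget in the drawer?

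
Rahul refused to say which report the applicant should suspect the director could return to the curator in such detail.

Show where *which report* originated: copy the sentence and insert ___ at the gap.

Underlying clause: The applicant should suspect the director could return which report to the curator in such detail.
'which report' functions as the direct object of 'return'. The gap is right after 'return'.

Rahul refused to say which report the applicant should suspect the director could return ___ to the curator in such detail.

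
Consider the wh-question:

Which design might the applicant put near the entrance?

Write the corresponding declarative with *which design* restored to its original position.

The applicant might put which design near the entrance.

'which design' is the direct object of 'put'. It moves to the left edge, and the trace sits right after 'put':
Which design might the applicant put ___ near the entrance?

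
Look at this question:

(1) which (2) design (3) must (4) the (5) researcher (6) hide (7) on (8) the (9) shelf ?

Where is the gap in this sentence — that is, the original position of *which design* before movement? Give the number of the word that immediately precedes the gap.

Before movement: The researcher must hide which design on the shelf.
'which design' is the direct object of 'hide'. Wh-movement fronts it, leaving a gap right after 'hide':
Which design must the researcher hide ___ on the shelf?
'hide' is word 6.

6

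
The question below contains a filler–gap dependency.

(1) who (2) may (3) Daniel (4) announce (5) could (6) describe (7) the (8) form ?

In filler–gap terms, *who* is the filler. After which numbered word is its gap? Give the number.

4

Pre-movement form: Daniel may announce who could describe the form.
The filler 'who' is interpreted as the subject of the clause embedded under 'announce'. It moves to the left edge, and the trace sits right after 'announce':
Who may Daniel announce ___ could describe the form?
'announce' is word 4.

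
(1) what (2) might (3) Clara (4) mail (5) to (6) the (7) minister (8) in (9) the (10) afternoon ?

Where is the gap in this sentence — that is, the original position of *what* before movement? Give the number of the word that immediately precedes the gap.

4

Pre-movement form: Clara might mail what to the minister in the afternoon.
The filler 'what' is interpreted as the direct object of 'mail'. Wh-movement fronts it, leaving a gap right after 'mail':
What might Clara mail ___ to the minister in the afternoon?
'mail' is word 4.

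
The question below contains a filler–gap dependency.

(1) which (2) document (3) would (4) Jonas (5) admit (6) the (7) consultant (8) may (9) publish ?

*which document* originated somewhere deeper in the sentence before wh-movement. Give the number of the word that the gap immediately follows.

In situ: Jonas would admit the consultant may publish which document.
The filler 'which document' is interpreted as the direct object of 'publish'. It moves to the left edge, and the trace sits right after 'publish':
Which document would Jonas admit the consultant may publish ___?
'publish' is word 9.

9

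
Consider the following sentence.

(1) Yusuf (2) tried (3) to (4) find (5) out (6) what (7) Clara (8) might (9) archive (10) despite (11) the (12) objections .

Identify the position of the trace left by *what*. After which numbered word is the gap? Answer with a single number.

Pre-movement form: Clara might archive what despite the objections.
'what' is the direct object of 'archive'. Wh-movement fronts it, leaving a gap right after 'archive':
Yusuf tried to find out what Clara might archive ___ despite the objections.
'archive' is word 9.

9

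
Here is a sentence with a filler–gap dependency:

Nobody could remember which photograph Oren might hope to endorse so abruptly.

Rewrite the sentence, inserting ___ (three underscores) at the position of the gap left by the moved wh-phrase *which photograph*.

Nobody could remember which photograph Oren might hope to endorse ___ so abruptly.

In situ: Oren might hope to endorse which photograph so abruptly.
The filler 'which photograph' is interpreted as the direct object of 'endorse'. The gap is right after 'endorse'.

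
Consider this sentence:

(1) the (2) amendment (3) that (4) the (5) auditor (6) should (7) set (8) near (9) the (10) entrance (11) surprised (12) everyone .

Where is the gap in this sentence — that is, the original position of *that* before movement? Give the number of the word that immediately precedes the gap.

'that' is the direct object of 'set'. Wh-movement fronts it, leaving a gap right after 'set':
The amendment that the auditor should set ___ near the entrance surprised everyone.
'set' is word 7.

7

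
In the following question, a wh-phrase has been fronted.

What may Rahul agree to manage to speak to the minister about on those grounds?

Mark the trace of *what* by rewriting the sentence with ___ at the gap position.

What may Rahul agree to manage to speak to the minister about ___ on those grounds?

In situ: Rahul may agree to manage to speak to the minister about what on those grounds.
'what' functions as the object of the preposition 'about'. The gap is right after 'about'.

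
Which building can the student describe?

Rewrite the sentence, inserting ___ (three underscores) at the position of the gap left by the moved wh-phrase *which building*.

Underlying clause: The student can describe which building.
The filler 'which building' is interpreted as the direct object of 'describe'. The gap is right after 'describe'.

Which building can the student describe ___?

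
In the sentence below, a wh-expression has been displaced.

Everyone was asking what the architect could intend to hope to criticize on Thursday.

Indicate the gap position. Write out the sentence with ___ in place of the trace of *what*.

Underlying clause: The architect could intend to hope to criticize what on Thursday.
'what' functions as the direct object of 'criticize'. The gap is right after 'criticize'.

Everyone was asking what the architect could intend to hope to criticize ___ on Thursday.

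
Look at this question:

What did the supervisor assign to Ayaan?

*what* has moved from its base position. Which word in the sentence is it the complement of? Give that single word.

assign

In situ: The supervisor did assign what to Ayaan.
The filler 'what' is interpreted as the direct object of 'assign'. Fronting leaves a gap immediately after 'assign':
What did the supervisor assign ___ to Ayaan?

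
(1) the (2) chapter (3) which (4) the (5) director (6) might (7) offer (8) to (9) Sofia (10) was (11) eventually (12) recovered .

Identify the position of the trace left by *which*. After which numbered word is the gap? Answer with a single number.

'which' functions as the direct object of 'offer'. Wh-movement fronts it, leaving a gap right after 'offer':
The chapter which the director might offer ___ to Sofia was eventually recovered.
'offer' is word 7.

7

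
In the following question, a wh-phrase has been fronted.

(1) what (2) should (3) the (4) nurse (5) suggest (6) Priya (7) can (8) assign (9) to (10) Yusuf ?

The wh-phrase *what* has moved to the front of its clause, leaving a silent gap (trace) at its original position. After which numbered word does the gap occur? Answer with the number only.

Underlying clause: The nurse should suggest Priya can assign what to Yusuf.
'what' functions as the direct object of 'assign'. Fronting leaves a gap immediately after 'assign':
What should the nurse suggest Priya can assign ___ to Yusuf?
'assign' is word 8.

8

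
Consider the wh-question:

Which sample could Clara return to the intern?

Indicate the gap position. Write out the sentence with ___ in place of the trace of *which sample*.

Which sample could Clara return ___ to the intern?

Underlying clause: Clara could return which sample to the intern.
'which sample' is the direct object of 'return'. The gap is right after 'return'.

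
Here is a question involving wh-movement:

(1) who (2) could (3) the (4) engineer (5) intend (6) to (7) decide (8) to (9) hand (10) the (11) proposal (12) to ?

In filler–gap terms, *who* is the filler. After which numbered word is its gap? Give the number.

12

Pre-movement form: The engineer could intend to decide to hand the proposal to who.
'who' functions as the object of the preposition 'to' (recipient of 'hand'). Wh-movement fronts it, leaving a gap right after 'to':
Who could the engineer intend to decide to hand the proposal to ___?
'to' is word 12.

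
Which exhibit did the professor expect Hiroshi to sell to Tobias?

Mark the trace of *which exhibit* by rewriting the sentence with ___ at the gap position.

Underlying clause: The professor did expect Hiroshi to sell which exhibit to Tobias.
'which exhibit' is the direct object of 'sell'. The gap is right after 'sell'.

Which exhibit did the professor expect Hiroshi to sell ___ to Tobias?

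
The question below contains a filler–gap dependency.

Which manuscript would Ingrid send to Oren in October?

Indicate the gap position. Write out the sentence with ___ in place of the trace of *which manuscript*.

Pre-movement form: Ingrid would send which manuscript to Oren in October.
'which manuscript' functions as the direct object of 'send'. The gap is right after 'send'.

Which manuscript would Ingrid send ___ to Oren in October?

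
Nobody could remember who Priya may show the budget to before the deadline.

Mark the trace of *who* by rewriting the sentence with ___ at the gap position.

Before movement: Priya may show the budget to who before the deadline.
'who' functions as the object of the preposition 'to' (recipient of 'show'). The gap is right after 'to'.

Nobody could remember who Priya may show the budget to ___ before the deadline.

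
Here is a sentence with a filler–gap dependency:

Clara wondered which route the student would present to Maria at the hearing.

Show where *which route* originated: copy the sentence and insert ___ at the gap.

In situ: The student would present which route to Maria at the hearing.
'which route' is the direct object of 'present'. The gap is right after 'present'.

Clara wondered which route the student would present ___ to Maria at the hearing.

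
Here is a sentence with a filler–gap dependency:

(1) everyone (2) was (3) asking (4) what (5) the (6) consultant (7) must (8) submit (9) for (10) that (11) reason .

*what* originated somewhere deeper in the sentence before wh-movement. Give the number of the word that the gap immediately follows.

Before movement: The consultant must submit what for that reason.
'what' is the direct object of 'submit'. Fronting leaves a gap immediately after 'submit':
Everyone was asking what the consultant must submit ___ for that reason.
'submit' is word 8.

8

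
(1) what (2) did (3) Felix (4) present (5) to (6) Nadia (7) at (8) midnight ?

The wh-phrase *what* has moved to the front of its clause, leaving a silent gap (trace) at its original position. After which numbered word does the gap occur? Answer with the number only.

4

Pre-movement form: Felix did present what to Nadia at midnight.
'what' functions as the direct object of 'present'. It moves to the left edge, and the trace sits right after 'present':
What did Felix present ___ to Nadia at midnight?
'present' is word 4.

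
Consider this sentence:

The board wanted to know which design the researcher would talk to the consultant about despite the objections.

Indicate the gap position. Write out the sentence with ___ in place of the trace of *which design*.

The board wanted to know which design the researcher would talk to the consultant about ___ despite the objections.

Before movement: The researcher would talk to the consultant about which design despite the objections.
The filler 'which design' is interpreted as the object of the preposition 'about'. The gap is right after 'about'.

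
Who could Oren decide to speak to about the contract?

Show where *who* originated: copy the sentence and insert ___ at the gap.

Before movement: Oren could decide to speak to who about the contract.
The filler 'who' is interpreted as the object of the preposition 'to'. The gap is right after 'to'.

Who could Oren decide to speak to ___ about the contract?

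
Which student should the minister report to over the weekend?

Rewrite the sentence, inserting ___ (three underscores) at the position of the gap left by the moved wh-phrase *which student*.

Which student should the minister report to ___ over the weekend?

Pre-movement form: The minister should report to which student over the weekend.
The filler 'which student' is interpreted as the object of the preposition 'to'. The gap is right after 'to'.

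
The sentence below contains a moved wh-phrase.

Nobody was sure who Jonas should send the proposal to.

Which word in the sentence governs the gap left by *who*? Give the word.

to

Underlying clause: Jonas should send the proposal to who.
'who' functions as the object of the preposition 'to' (recipient of 'send'). It moves to the left edge, and the trace sits right after 'to':
Nobody was sure who Jonas should send the proposal to ___.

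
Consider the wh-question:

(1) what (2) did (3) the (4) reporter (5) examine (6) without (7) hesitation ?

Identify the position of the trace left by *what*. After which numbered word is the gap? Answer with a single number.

Pre-movement form: The reporter did examine what without hesitation.
The filler 'what' is interpreted as the direct object of 'examine'. Wh-movement fronts it, leaving a gap right after 'examine':
What did the reporter examine ___ without hesitation?
'examine' is word 5.

5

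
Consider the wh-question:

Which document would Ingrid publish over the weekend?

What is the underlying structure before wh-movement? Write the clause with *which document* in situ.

'which document' is the direct object of 'publish'. Wh-movement fronts it, leaving a gap right after 'publish':
Which document would Ingrid publish ___ over the weekend?

Ingrid would publish which document over the weekend.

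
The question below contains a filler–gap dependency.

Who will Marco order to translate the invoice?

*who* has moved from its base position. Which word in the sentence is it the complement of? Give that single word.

order

In situ: Marco will order who to translate the invoice.
'who' is the direct object of 'order'. It moves to the left edge, and the trace sits right after 'order':
Who will Marco order ___ to translate the invoice?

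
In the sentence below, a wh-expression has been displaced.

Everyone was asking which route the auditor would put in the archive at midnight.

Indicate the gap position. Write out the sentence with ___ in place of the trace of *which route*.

Everyone was asking which route the auditor would put ___ in the archive at midnight.

Pre-movement form: The auditor would put which route in the archive at midnight.
'which route' functions as the direct object of 'put'. The gap is right after 'put'.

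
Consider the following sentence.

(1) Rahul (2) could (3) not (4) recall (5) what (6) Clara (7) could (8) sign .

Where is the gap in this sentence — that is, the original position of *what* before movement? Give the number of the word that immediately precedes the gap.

Before movement: Clara could sign what.
'what' functions as the direct object of 'sign'. Wh-movement fronts it, leaving a gap right after 'sign':
Rahul could not recall what Clara could sign ___.
'sign' is word 8.

8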